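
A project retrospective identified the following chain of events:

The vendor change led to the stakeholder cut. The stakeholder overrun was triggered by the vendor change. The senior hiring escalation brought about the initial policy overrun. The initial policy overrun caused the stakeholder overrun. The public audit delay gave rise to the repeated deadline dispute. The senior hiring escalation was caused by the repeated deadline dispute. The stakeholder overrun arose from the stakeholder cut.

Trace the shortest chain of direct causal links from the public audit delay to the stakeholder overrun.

the public audit delay → the repeated deadline dispute → the senior hiring escalation → the initial policy overrun → the stakeholder overrun

the public audit delay → the repeated deadline dispute
the repeated deadline dispute → the senior hiring escalation
the senior hiring escalation → the initial policy overrun
the initial policy overrun → the stakeholder overrun
Length: 4 steps.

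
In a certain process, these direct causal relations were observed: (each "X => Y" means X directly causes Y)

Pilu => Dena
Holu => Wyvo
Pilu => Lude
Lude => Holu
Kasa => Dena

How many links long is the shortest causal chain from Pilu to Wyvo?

3

Shortest chain: Pilu → Lude → Holu → Wyvo.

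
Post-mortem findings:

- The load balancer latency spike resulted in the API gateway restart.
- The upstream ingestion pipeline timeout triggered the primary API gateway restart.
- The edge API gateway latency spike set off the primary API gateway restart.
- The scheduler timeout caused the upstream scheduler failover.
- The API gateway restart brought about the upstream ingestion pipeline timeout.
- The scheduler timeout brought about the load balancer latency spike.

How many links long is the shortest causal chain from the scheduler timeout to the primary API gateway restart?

Shortest chain: the scheduler timeout → the load balancer latency spike → the API gateway restart → the upstream ingestion pipeline timeout → the primary API gateway restart.

4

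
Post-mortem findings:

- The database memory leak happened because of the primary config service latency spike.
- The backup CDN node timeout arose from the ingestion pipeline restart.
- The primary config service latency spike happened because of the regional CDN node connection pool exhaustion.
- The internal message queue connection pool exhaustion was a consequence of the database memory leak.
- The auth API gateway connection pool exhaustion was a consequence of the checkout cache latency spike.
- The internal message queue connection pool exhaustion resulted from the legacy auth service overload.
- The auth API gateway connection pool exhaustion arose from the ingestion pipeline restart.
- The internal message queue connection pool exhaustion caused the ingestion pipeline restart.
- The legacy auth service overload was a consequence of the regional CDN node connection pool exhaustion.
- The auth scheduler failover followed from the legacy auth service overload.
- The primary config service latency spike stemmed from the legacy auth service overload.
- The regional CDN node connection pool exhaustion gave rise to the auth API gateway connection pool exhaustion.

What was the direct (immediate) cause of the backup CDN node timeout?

the ingestion pipeline restart

Upstream contributors include the regional CDN node connection pool exhaustion, the legacy auth service overload, the primary config service latency spike, the database memory leak, the internal message queue connection pool exhaustion, but only the ingestion pipeline restart feeds directly into the backup CDN node timeout.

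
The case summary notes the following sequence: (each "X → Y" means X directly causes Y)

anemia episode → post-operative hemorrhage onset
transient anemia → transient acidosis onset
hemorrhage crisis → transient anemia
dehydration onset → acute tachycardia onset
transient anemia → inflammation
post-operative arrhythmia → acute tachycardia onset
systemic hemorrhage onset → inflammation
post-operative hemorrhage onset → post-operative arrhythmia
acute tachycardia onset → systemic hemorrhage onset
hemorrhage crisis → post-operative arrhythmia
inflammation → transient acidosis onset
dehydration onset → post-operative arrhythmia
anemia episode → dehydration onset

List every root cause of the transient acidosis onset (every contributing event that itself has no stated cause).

Tracing upstream from the transient acidosis onset: the transient acidosis onset ← the inflammation ← the systemic hemorrhage onset ← the acute tachycardia onset ← the dehydration onset ← the anemia episode.
A separate upstream branch: the transient acidosis onset ← the transient anemia ← the hemorrhage crisis.
Each of those chain origins has no stated cause.

the anemia episode, the hemorrhage crisis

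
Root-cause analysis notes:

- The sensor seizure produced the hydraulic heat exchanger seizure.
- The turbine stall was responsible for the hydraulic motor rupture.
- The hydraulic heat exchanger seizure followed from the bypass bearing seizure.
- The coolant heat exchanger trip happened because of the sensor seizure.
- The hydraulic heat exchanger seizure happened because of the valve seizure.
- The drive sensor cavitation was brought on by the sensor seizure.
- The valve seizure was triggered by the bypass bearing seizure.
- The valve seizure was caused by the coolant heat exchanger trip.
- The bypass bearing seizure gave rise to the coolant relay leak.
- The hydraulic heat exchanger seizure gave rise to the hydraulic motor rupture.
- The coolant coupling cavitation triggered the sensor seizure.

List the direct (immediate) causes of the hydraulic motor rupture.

the hydraulic heat exchanger seizure, the turbine stall

Upstream contributors include the coolant coupling cavitation, the bypass bearing seizure, the sensor seizure, the coolant heat exchanger trip, the valve seizure, but only the hydraulic heat exchanger seizure, the turbine stall feed directly into the hydraulic motor rupture.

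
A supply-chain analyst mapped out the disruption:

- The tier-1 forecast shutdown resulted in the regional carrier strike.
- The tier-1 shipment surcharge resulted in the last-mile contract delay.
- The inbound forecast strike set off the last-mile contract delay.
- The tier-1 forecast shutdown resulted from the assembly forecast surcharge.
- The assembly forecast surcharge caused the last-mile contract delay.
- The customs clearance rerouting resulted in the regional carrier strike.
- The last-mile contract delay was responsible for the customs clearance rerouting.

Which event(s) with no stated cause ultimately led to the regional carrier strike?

the assembly forecast surcharge, the inbound forecast strike, the tier-1 shipment surcharge

Tracing upstream from the regional carrier strike: the regional carrier strike ← the customs clearance rerouting ← the last-mile contract delay ← the inbound forecast strike.
A separate upstream branch: the regional carrier strike ← the customs clearance rerouting ← the last-mile contract delay ← the tier-1 shipment surcharge.
A separate upstream branch: the regional carrier strike ← the tier-1 forecast shutdown ← the assembly forecast surcharge.
Each of those chain origins has no stated cause.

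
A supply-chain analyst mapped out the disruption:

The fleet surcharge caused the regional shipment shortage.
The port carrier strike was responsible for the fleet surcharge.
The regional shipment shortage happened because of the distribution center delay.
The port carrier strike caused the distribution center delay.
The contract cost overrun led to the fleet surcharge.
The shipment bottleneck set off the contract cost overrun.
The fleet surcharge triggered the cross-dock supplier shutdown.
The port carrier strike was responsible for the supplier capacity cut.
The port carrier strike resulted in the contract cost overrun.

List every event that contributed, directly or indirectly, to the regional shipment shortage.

the contract cost overrun, the distribution center delay, the fleet surcharge, the port carrier strike, the shipment bottleneck

Immediate causes of the regional shipment shortage: the fleet surcharge, the distribution center delay.
Further upstream: the port carrier strike, the contract cost overrun, the shipment bottleneck.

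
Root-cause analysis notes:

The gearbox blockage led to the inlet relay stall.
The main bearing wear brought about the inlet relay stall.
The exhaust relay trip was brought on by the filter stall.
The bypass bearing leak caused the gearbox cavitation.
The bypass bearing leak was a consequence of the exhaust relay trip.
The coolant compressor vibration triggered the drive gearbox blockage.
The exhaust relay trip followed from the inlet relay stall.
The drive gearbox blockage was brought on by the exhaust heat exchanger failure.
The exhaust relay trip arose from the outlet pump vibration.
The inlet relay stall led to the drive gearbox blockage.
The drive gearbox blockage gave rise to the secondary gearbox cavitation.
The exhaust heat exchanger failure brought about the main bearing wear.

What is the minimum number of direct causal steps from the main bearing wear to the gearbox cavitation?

4

Shortest chain: the main bearing wear → the inlet relay stall → the exhaust relay trip → the bypass bearing leak → the gearbox cavitation.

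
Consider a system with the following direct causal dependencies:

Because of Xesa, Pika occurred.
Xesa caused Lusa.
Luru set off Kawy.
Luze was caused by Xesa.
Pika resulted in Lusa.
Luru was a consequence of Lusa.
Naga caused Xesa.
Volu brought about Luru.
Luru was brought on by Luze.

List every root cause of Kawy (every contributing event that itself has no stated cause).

Tracing upstream from Kawy: Kawy ← Luru ← Luze ← Xesa ← Naga.
A separate upstream branch: Kawy ← Luru ← Volu.
Each of those chain origins has no stated cause.

Naga, Volu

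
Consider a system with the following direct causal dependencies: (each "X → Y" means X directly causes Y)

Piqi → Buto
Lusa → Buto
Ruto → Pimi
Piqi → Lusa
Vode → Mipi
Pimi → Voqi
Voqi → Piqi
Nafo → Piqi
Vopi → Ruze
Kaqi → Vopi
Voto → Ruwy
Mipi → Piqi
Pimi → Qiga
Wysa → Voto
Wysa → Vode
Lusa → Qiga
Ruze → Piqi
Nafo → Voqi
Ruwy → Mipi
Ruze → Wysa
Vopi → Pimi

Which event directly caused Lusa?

Piqi

Upstream contributors include Nafo, Kaqi, Vopi, Ruto, Ruze, Wysa, Vode, Voto, Pimi, Ruwy, Mipi, Voqi, but only Piqi feeds directly into Lusa.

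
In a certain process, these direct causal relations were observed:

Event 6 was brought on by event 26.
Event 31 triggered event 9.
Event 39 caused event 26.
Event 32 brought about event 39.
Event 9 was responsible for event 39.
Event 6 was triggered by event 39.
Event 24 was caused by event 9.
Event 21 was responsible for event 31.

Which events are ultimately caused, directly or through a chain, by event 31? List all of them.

event 24, event 26, event 39, event 6, event 9

Direct effects: event 9.
2 steps out: event 39, event 24.
3 steps out: event 26, event 6.
Not reachable from it: event 32, event 21.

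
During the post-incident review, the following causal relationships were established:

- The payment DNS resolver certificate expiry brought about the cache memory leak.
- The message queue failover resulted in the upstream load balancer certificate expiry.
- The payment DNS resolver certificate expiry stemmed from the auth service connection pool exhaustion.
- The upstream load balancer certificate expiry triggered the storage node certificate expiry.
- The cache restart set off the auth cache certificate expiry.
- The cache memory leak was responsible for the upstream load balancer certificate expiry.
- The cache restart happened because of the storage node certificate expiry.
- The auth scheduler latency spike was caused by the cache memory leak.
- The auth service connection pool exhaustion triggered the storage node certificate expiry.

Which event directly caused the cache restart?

the storage node certificate expiry

Upstream contributors include the auth service connection pool exhaustion, the payment DNS resolver certificate expiry, the cache memory leak, the upstream load balancer certificate expiry, the message queue failover, but only the storage node certificate expiry feeds directly into the cache restart.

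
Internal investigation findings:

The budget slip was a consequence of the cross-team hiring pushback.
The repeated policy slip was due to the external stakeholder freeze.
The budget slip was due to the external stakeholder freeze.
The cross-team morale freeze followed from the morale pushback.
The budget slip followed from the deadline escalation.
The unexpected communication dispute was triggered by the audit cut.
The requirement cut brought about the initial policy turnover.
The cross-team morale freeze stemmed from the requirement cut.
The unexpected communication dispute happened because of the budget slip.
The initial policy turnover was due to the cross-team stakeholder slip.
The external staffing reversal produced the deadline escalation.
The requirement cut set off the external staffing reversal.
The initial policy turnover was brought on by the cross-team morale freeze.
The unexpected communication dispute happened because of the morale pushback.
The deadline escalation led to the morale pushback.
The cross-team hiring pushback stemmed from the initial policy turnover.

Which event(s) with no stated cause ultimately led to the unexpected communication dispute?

Tracing upstream from the unexpected communication dispute: the unexpected communication dispute ← the budget slip ← the external stakeholder freeze.
A separate upstream branch: the unexpected communication dispute ← the morale pushback ← the deadline escalation ← the external staffing reversal ← the requirement cut.
A separate upstream branch: the unexpected communication dispute ← the audit cut.
A separate upstream branch: the unexpected communication dispute ← the budget slip ← the cross-team hiring pushback ← the initial policy turnover ← the cross-team stakeholder slip.
Each of those chain origins has no stated cause.

the audit cut, the cross-team stakeholder slip, the external stakeholder freeze, the requirement cut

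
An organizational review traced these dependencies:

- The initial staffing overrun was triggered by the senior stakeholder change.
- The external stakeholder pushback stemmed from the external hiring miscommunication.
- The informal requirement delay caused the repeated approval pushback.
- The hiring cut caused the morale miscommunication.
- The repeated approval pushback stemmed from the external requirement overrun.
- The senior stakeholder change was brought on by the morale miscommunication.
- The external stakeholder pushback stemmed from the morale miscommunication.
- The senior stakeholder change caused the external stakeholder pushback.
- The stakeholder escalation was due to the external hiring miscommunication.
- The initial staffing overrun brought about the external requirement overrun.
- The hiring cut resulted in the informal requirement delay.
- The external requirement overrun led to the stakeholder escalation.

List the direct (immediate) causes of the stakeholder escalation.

Upstream contributors include the hiring cut, the morale miscommunication, the senior stakeholder change, the initial staffing overrun, but only the external hiring miscommunication, the external requirement overrun feed directly into the stakeholder escalation.

the external hiring miscommunication, the external requirement overrun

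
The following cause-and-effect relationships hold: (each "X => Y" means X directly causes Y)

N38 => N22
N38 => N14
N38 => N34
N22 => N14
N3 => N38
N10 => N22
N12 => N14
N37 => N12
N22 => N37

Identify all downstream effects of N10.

Direct effects: N22.
2 steps out: N37, N14.
3 steps out: N12.
Not reachable from it: N3, N38, N34.

N12, N14, N22, N37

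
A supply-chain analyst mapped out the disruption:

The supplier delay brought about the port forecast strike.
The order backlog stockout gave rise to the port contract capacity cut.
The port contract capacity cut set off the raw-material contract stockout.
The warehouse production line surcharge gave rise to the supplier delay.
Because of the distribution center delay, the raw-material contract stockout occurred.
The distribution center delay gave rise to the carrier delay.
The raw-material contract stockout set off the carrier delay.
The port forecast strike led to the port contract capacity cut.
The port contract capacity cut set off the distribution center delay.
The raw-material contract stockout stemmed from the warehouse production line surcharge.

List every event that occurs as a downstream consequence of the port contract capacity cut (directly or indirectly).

Direct effects: the distribution center delay, the raw-material contract stockout.
2 steps out: the carrier delay.
Not reachable from it: the warehouse production line surcharge, the supplier delay, the port forecast strike, the order backlog stockout.

the carrier delay, the distribution center delay, the raw-material contract stockout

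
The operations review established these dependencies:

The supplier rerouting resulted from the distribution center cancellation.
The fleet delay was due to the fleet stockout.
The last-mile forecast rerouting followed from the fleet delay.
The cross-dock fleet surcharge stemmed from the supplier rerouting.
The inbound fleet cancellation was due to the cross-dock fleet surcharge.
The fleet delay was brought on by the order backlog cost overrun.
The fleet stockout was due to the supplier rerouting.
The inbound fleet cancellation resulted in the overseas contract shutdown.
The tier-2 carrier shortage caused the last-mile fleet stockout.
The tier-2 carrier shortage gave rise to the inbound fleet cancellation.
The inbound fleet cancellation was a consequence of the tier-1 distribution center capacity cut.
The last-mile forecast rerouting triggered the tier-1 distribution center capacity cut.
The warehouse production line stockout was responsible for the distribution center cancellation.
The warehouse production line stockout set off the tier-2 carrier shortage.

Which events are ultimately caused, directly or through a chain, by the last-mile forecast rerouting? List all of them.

Direct effects: the tier-1 distribution center capacity cut.
2 steps out: the inbound fleet cancellation.
3 steps out: the overseas contract shutdown.
Not reachable from it: the order backlog cost overrun, the warehouse production line stockout, the distribution center cancellation, the supplier rerouting, the fleet stockout, the fleet delay, the tier-2 carrier shortage, the last-mile fleet stockout, the cross-dock fleet surcharge.

the inbound fleet cancellation, the overseas contract shutdown, the tier-1 distribution center capacity cut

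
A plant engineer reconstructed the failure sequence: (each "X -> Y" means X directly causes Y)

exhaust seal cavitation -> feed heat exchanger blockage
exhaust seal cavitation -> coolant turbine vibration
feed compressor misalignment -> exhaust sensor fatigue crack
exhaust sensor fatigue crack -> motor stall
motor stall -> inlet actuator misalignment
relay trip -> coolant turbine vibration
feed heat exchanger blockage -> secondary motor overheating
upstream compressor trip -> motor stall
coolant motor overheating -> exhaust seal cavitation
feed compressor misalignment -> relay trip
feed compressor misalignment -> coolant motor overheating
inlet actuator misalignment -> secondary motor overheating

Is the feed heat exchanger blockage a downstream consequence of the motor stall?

The motor stall leads to the inlet actuator misalignment, the secondary motor overheating; the feed heat exchanger blockage is not among them.

No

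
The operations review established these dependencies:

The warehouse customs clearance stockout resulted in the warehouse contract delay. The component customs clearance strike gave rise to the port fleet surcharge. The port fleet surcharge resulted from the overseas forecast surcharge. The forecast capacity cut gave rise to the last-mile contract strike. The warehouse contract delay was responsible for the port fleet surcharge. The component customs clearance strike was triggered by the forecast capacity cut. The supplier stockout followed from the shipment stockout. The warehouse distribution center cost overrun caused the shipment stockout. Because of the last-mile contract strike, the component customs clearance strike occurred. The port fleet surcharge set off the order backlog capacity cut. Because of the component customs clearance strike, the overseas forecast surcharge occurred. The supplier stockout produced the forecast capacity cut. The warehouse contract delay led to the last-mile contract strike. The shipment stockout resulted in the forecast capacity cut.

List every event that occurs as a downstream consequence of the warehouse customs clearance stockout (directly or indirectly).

the component customs clearance strike, the last-mile contract strike, the order backlog capacity cut, the overseas forecast surcharge, the port fleet surcharge, the warehouse contract delay

Direct effects: the warehouse contract delay.
2 steps out: the last-mile contract strike, the port fleet surcharge.
3 steps out: the component customs clearance strike, the order backlog capacity cut.
4 steps out: the overseas forecast surcharge.
Not reachable from it: the warehouse distribution center cost overrun, the shipment stockout, the supplier stockout, the forecast capacity cut.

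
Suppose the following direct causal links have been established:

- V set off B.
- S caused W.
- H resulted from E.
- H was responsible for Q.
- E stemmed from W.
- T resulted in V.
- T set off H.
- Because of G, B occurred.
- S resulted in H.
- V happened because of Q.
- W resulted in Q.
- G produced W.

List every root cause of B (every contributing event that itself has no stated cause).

G, S, T

Tracing upstream from B: B ← G.
A separate upstream branch: B ← V ← Q ← W ← S.
A separate upstream branch: B ← V ← T.
Each of those chain origins has no stated cause.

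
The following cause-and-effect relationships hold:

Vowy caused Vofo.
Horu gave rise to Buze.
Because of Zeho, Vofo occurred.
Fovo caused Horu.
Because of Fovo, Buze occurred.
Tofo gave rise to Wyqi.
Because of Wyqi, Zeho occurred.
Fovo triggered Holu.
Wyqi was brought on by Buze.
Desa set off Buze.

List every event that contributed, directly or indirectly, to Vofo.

Buze, Desa, Fovo, Horu, Tofo, Vowy, Wyqi, Zeho

Immediate causes of Vofo: Zeho, Vowy.
Further upstream: Fovo, Desa, Tofo, Horu, Buze, Wyqi.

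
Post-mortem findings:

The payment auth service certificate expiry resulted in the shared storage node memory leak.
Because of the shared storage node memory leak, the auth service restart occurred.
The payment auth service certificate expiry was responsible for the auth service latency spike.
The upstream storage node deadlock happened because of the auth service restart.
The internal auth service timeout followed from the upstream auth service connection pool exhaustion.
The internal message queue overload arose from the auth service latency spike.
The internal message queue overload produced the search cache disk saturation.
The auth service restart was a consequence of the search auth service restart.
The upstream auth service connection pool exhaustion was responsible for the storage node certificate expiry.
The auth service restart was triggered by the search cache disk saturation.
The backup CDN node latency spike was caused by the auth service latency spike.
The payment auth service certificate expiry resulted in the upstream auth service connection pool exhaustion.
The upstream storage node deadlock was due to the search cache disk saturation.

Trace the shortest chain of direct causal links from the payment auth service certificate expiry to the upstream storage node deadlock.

the payment auth service certificate expiry → the shared storage node memory leak → the auth service restart → the upstream storage node deadlock

the payment auth service certificate expiry → the shared storage node memory leak
the shared storage node memory leak → the auth service restart
the auth service restart → the upstream storage node deadlock
Length: 3 steps.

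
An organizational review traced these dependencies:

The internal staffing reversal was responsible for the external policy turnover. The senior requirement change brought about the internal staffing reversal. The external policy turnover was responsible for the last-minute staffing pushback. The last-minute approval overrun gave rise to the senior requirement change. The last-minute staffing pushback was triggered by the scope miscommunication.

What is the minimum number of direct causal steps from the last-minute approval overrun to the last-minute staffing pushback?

4

Shortest chain: the last-minute approval overrun → the senior requirement change → the internal staffing reversal → the external policy turnover → the last-minute staffing pushback.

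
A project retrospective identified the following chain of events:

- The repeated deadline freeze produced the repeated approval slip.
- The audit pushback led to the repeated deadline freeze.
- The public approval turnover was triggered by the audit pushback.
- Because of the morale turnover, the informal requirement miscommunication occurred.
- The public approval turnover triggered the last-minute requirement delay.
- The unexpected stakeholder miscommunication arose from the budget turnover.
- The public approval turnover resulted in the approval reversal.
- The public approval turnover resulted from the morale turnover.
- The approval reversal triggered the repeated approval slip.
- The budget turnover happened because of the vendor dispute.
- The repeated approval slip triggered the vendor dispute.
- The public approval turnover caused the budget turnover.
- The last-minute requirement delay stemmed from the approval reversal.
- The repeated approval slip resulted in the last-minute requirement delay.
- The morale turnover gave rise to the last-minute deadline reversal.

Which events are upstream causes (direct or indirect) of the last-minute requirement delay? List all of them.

Immediate causes of the last-minute requirement delay: the public approval turnover, the approval reversal, the repeated approval slip.
Further upstream: the morale turnover, the audit pushback, the repeated deadline freeze.

the approval reversal, the audit pushback, the morale turnover, the public approval turnover, the repeated approval slip, the repeated deadline freeze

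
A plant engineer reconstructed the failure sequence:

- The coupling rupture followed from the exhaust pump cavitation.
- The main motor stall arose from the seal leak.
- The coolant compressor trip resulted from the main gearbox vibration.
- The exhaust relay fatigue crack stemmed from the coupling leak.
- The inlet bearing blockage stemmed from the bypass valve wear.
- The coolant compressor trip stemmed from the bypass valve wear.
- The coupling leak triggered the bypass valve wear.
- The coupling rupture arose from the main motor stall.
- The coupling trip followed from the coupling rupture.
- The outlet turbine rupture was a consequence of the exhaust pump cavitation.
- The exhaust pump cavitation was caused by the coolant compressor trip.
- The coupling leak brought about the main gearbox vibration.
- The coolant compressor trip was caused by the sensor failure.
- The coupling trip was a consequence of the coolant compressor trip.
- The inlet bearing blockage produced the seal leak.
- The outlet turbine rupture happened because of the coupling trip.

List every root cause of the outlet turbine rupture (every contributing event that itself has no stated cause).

the coupling leak, the sensor failure

Tracing upstream from the outlet turbine rupture: the outlet turbine rupture ← the exhaust pump cavitation ← the coolant compressor trip ← the main gearbox vibration ← the coupling leak.
A separate upstream branch: the outlet turbine rupture ← the exhaust pump cavitation ← the coolant compressor trip ← the sensor failure.
Each of those chain origins has no stated cause.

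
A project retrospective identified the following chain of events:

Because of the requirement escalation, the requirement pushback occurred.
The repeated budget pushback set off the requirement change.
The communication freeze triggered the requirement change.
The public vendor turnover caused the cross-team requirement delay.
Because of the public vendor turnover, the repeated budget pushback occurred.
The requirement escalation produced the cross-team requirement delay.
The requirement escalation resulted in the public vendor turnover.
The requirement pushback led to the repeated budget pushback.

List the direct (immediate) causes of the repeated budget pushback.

Upstream contributors include the requirement escalation, but only the public vendor turnover, the requirement pushback feed directly into the repeated budget pushback.

the public vendor turnover, the requirement pushback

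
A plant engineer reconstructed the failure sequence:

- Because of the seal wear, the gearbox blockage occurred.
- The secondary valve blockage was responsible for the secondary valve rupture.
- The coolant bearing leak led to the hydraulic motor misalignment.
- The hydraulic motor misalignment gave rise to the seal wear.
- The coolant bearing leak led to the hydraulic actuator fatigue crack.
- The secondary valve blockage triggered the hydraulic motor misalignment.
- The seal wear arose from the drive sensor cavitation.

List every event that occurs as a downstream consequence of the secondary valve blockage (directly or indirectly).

the gearbox blockage, the hydraulic motor misalignment, the seal wear, the secondary valve rupture

Direct effects: the secondary valve rupture, the hydraulic motor misalignment.
2 steps out: the seal wear.
3 steps out: the gearbox blockage.
Not reachable from it: the coolant bearing leak, the drive sensor cavitation, the hydraulic actuator fatigue crack.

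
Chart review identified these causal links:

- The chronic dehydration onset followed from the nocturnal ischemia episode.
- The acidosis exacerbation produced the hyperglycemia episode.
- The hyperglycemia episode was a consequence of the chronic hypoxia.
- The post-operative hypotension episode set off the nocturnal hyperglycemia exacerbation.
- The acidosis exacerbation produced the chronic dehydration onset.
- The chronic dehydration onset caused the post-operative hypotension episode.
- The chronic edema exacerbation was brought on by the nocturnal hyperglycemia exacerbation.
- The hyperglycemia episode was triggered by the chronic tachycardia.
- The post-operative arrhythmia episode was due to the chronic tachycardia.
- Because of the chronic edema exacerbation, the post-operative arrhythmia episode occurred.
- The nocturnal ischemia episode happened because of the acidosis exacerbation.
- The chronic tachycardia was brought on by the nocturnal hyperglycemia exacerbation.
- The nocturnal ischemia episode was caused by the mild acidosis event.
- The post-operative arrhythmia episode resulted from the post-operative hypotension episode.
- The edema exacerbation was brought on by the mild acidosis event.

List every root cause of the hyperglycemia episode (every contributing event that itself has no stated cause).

the acidosis exacerbation, the chronic hypoxia, the mild acidosis event

Tracing upstream from the hyperglycemia episode: the hyperglycemia episode ← the acidosis exacerbation.
A separate upstream branch: the hyperglycemia episode ← the chronic tachycardia ← the nocturnal hyperglycemia exacerbation ← the post-operative hypotension episode ← the chronic dehydration onset ← the nocturnal ischemia episode ← the mild acidosis event.
A separate upstream branch: the hyperglycemia episode ← the chronic hypoxia.
Each of those chain origins has no stated cause.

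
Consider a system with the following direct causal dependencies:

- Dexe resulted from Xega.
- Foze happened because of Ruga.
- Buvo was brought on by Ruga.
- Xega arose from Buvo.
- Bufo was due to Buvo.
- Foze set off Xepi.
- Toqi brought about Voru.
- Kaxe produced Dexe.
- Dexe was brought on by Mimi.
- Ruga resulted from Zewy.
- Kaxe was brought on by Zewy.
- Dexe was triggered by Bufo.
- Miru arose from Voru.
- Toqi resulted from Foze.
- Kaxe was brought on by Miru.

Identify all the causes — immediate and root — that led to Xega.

Buvo, Ruga, Zewy

Immediate cause of Xega: Buvo.
Further upstream: Zewy, Ruga.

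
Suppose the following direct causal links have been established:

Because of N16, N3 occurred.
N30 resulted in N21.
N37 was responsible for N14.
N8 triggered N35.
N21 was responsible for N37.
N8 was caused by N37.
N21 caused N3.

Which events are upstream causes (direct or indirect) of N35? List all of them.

Immediate cause of N35: N8.
Further upstream: N30, N21, N37.

N21, N30, N37, N8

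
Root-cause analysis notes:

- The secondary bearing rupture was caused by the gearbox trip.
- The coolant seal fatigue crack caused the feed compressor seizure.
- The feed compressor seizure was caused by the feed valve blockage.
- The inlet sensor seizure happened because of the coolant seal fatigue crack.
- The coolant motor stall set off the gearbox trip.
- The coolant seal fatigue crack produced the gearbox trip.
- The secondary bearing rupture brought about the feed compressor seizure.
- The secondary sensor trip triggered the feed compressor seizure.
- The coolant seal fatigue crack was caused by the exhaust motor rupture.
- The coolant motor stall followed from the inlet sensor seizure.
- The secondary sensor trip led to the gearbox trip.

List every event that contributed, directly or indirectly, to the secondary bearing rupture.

Immediate cause of the secondary bearing rupture: the gearbox trip.
Further upstream: the exhaust motor rupture, the coolant seal fatigue crack, the secondary sensor trip, the inlet sensor seizure, the coolant motor stall.

the coolant motor stall, the coolant seal fatigue crack, the exhaust motor rupture, the gearbox trip, the inlet sensor seizure, the secondary sensor trip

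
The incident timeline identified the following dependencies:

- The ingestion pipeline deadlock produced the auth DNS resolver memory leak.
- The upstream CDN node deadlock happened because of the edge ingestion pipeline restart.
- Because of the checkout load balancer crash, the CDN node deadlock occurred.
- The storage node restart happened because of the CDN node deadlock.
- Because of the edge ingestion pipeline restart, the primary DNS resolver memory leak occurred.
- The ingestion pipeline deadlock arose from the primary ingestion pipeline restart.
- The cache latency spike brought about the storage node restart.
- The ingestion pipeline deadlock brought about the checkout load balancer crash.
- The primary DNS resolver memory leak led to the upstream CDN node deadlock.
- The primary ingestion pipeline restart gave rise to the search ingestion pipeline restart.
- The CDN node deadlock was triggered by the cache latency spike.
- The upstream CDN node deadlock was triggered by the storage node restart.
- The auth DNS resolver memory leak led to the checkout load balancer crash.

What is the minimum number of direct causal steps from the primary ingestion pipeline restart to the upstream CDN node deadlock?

5

Shortest chain: the primary ingestion pipeline restart → the ingestion pipeline deadlock → the checkout load balancer crash → the CDN node deadlock → the storage node restart → the upstream CDN node deadlock.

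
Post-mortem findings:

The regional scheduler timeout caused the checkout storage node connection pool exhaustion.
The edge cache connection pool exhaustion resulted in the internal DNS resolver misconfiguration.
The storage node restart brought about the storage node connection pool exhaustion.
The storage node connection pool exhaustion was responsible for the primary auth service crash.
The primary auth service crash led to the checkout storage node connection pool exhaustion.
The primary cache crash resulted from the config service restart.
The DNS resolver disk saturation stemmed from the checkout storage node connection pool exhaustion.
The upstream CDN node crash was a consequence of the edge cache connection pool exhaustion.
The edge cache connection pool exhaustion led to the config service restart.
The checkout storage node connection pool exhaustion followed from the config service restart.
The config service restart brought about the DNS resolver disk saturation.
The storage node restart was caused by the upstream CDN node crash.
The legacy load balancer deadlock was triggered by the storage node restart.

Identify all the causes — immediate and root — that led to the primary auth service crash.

Immediate cause of the primary auth service crash: the storage node connection pool exhaustion.
Further upstream: the edge cache connection pool exhaustion, the upstream CDN node crash, the storage node restart.

the edge cache connection pool exhaustion, the storage node connection pool exhaustion, the storage node restart, the upstream CDN node crash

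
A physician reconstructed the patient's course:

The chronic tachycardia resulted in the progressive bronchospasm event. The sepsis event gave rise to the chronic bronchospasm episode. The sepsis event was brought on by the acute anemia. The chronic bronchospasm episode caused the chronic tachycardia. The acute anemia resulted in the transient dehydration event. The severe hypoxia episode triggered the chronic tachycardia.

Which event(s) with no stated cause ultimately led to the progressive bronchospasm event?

the acute anemia, the severe hypoxia episode

Tracing upstream from the progressive bronchospasm event: the progressive bronchospasm event ← the chronic tachycardia ← the chronic bronchospasm episode ← the sepsis event ← the acute anemia.
A separate upstream branch: the progressive bronchospasm event ← the chronic tachycardia ← the severe hypoxia episode.
Each of those chain origins has no stated cause.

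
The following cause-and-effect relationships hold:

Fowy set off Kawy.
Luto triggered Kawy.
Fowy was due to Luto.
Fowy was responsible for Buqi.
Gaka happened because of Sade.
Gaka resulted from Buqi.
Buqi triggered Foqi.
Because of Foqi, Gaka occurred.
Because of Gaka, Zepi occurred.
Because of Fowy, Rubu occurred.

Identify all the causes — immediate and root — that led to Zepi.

Buqi, Foqi, Fowy, Gaka, Luto, Sade

Immediate cause of Zepi: Gaka.
Further upstream: Luto, Fowy, Buqi, Sade, Foqi.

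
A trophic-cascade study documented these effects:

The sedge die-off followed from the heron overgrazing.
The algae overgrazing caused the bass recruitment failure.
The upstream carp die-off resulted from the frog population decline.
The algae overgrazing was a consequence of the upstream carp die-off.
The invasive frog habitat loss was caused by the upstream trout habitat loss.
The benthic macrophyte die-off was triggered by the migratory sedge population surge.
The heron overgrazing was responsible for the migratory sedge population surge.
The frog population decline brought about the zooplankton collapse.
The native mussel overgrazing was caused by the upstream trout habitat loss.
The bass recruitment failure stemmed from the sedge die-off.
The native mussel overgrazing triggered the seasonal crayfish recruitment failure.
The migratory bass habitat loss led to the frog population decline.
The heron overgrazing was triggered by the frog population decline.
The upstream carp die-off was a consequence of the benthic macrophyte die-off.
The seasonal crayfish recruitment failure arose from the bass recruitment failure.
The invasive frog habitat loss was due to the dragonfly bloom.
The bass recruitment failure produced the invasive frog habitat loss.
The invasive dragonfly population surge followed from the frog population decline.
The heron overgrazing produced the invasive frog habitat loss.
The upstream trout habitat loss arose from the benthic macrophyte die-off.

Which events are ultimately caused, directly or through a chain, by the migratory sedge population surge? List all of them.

Direct effects: the benthic macrophyte die-off.
2 steps out: the upstream trout habitat loss, the upstream carp die-off.
3 steps out: the algae overgrazing, the invasive frog habitat loss, the native mussel overgrazing.
4 steps out: the bass recruitment failure, the seasonal crayfish recruitment failure.
Not reachable from it: the migratory bass habitat loss, the frog population decline, the invasive dragonfly population surge, the heron overgrazing, the zooplankton collapse, the dragonfly bloom, the sedge die-off.

the algae overgrazing, the bass recruitment failure, the benthic macrophyte die-off, the invasive frog habitat loss, the native mussel overgrazing, the seasonal crayfish recruitment failure, the upstream carp die-off, the upstream trout habitat loss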